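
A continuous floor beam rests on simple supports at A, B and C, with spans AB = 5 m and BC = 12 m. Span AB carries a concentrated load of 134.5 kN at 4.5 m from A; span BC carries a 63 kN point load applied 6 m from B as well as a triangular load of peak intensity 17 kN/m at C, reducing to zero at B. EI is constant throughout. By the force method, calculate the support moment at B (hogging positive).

M_B = 217.8 kN·m

Take M_B as the redundant. Released structure: two simple spans AB and BC with a hinge at B.
Rotations at B on the released spans (each span's end-slope, ×1/EI):
  span AB: point load 134.5 at a = 4.5: Pab(L + a)/(6LEI) = 95.83/EI
  span BC: point load 63 at a = 6: Pab(L + b)/(6LEI) = 567/EI
  span BC: triangular load, peak 17: 7w₀L³/(360EI) = 571.2/EI
  relative rotation θ_0 = (95.83 + 1138)/EI = 1234/EI
A unit hogging moment at B produces rotation L₁/(3EI) + L₂/(3EI) = 5.667/EI.
Compatibility: M_B·(L₁+L₂)/(3EI) = θ_0, giving M_B = 217.8 kN·m (hogging).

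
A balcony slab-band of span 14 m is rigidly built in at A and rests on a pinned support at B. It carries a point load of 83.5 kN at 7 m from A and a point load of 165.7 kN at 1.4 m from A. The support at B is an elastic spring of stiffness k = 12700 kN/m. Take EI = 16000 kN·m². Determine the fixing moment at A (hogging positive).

M_A = 418.1 kN·m

Choose R_B as the redundant. The primary structure is the cantilever fixed at A.
Downward deflection at the released point B due to the loads:
  point load 83.5 at a = 7: Pa²(3L − a)/(6EI) = 23867/EI
  point load 165.7 at a = 1.4: Pa²(3L − a)/(6EI) = 2198/EI
  δ_0 = 26065/EI
Tip deflection under a unit load at B: L³/(3EI) = 914.7/EI.
With EI = 16000 kN·m²: δ_0 = 1.629 m and δ_{BB} = 0.057167 m/kN.
Compatibility — the spring shortens by R_B/k under the reaction it provides: δ_0 − R_B·δ_{BB} = R_B/k. With 1/k = 0.000079 m/kN, R_B = δ_0 / (δ_{BB} + 1/k) = 1.629 / (0.057167 + 0.000079) = 28.46 kN.
Moment equilibrium about A: M_A = Σ(load moments about A) − R_B·L = 816.5 − 28.46×14 = 418.1 kN·m.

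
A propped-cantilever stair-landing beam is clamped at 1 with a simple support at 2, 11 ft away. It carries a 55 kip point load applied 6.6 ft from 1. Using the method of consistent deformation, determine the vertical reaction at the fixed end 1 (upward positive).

R_1 = 31.24 kip

Take the reaction at 2 as the redundant and release it; the primary structure is a cantilever fixed at 1.
Deflection at 2 on the released cantilever, summing each load's contribution:
  point load 55 at a = 6.6: Pa²(3L − a)/(6EI) = 10542/EI
Tip deflection under a unit load at 2: L³/(3EI) = 443.7/EI.
Compatibility at 2: δ_0 − R_2·δ_{22} = 0, so R_2 = 10542/443.7 = 23.76 kip.
Vertical equilibrium: R_1 = ΣP − R_2 = 55 − 23.76 = 31.24 kip.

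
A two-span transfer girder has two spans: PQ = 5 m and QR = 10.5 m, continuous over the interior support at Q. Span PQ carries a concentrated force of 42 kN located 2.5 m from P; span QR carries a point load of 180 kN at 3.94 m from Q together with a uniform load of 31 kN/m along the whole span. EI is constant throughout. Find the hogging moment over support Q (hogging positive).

M_Q = 545.9 kN·m

Take M_Q as the redundant. Released structure: two simple spans PQ and QR with a hinge at Q.
End slopes at the hinge Q, treating each span as simply supported:
  span PQ: point load 42 at a = 2.5: Pab(L + a)/(6LEI) = 65.62/EI
  span QR: point load 180 at a = 3.94: Pab(L + b)/(6LEI) = 1260/EI
  span QR: UDL 31: wL³/(24EI) = 1495/EI
  relative rotation θ_0 = (65.62 + 2755)/EI = 2821/EI
A unit hogging moment at Q produces rotation L₁/(3EI) + L₂/(3EI) = 5.167/EI.
Compatibility: M_Q·(L₁+L₂)/(3EI) = θ_0, giving M_Q = 545.9 kN·m (hogging).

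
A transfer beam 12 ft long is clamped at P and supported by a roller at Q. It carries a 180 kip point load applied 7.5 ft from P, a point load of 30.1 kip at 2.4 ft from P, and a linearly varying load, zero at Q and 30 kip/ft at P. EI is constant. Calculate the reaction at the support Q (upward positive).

R_Q = 121.2 kip

Take the reaction at Q as the redundant and release it; the primary structure is a cantilever fixed at P.
Downward deflection at the released point Q due to the loads:
  point load 180 at a = 7.5: Pa²(3L − a)/(6EI) = 48094/EI
  point load 30.1 at a = 2.4: Pa²(3L − a)/(6EI) = 970.9/EI
  triangular load, peak 30 at the fixed end: w₀L⁴/(30EI) = 20736/EI
  δ_0 = 69801/EI
Flexibility coefficient — unit upward force at Q: δ_{QQ} = L³/(3EI) = 576/EI.
Compatibility at Q: δ_0 − R_Q·δ_{QQ} = 0, so R_Q = 69801/576 = 121.2 kip.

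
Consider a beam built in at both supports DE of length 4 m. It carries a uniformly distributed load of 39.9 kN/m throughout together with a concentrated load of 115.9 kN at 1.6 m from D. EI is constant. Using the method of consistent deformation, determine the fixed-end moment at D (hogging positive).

Take the two fixed-end moments M_D, M_E as redundants; the released structure is the simple span DE.
End rotations of the released simple span under the applied load (×1/EI):
  at D: UDL 39.9: wL³/(24EI) = 106.4/EI
  at E: UDL 39.9: wL³/(24EI) = 106.4/EI
  at D: point load 115.9 at a = 1.6: Pab(L + b)/(6LEI) = 118.7/EI
  at E: point load 115.9 at a = 1.6: Pab(L + a)/(6LEI) = 103.8/EI
  θ_D0 = 225.1/EI,  θ_E0 = 210.2/EI
Flexibility coefficients: a unit moment at one end gives L/(3EI) there and L/(6EI) at the far end, so f₁₁ = f₂₂ = 1.333/EI and f₁₂ = f₂₁ = 0.6667/EI.
Compatibility — zero rotation at each built-in end:
  1.333 M_D + 0.6667 M_E = 225.1
  0.6667 M_D + 1.333 M_E = 210.2
Solving the pair gives M_D = 120 kN·m and M_E = 97.71 kN·m (hogging).

M_D = 120 kN·m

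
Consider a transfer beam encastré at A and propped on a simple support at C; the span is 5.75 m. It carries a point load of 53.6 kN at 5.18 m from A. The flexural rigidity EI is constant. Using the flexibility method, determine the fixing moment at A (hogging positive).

Release the roller at C. Primary structure: cantilever fixed at A.
Downward deflection at the released point C due to the loads:
  point load 53.6 at a = 5.18: Pa²(3L − a)/(6EI) = 2893/EI
Tip deflection under a unit load at C: L³/(3EI) = 63.37/EI.
Compatibility at C: δ_0 − R_C·δ_{CC} = 0, so R_C = 2893/63.37 = 45.66 kN.
Moment equilibrium about A: M_A = Σ(load moments about A) − R_C·L = 277.6 − 45.66×5.75 = 15.13 kN·m.

M_A = 15.13 kN·m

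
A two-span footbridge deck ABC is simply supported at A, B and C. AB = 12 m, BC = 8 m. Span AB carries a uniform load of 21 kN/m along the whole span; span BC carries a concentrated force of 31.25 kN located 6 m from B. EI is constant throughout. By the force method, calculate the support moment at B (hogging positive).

M_B = 238.5 kN·m

Insert a hinge at B; M_B is the redundant, and each span becomes simply supported.
Discontinuity in slope at B on the released structure — sum the simple-span end rotations:
  span AB: UDL 21: wL³/(24EI) = 1512/EI
  span BC: point load 31.25 at a = 6: Pab(L + b)/(6LEI) = 78.12/EI
  relative rotation θ_0 = (1512 + 78.12)/EI = 1590/EI
A unit hogging moment at B produces rotation L₁/(3EI) + L₂/(3EI) = 6.667/EI.
Slope continuity at B: θ_0 = M_B·6.667/EI, so M_B = 1590/6.667 = 238.5 kN·m (hogging).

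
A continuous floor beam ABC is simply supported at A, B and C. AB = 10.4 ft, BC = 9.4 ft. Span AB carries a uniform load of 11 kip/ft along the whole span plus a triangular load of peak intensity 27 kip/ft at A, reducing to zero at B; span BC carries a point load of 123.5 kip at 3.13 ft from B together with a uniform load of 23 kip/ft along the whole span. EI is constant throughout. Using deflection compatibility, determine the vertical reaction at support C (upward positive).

Insert a hinge at B; M_B is the redundant, and each span becomes simply supported.
Discontinuity in slope at B on the released structure — sum the simple-span end rotations:
  span AB: UDL 11: wL³/(24EI) = 515.6/EI
  span AB: triangular load, peak 27: 7w₀L³/(360EI) = 590.6/EI
  span BC: point load 123.5 at a = 3.13: Pab(L + b)/(6LEI) = 673.4/EI
  span BC: UDL 23: wL³/(24EI) = 796/EI
  relative rotation θ_0 = (1106 + 1469)/EI = 2575/EI
A unit hogging moment at B produces rotation L₁/(3EI) + L₂/(3EI) = 6.6/EI.
Slope continuity at B: θ_0 = M_B·6.6/EI, so M_B = 2575/6.6 = 390.2 kip·ft (hogging).
Span BC, ΣM about C: R_B^{BC}·9.4 = 1790 + 390.2, so R_B^{BC} = 232 kip and R_C = 339.7 − 232 = 107.7 kip.

R_C = 107.7 kip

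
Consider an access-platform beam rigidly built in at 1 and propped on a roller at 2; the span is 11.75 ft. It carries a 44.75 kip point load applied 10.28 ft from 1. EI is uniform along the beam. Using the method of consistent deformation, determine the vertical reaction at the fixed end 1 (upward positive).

R_1 = 8.354 kip

Remove the prop at 2; the released (primary) structure is a cantilever built in at 1.
Downward deflection at the released point 2 due to the loads:
  point load 44.75 at a = 10.28: Pa²(3L − a)/(6EI) = 19681/EI
Tip deflection under a unit load at 2: L³/(3EI) = 540.7/EI.
Compatibility at 2: δ_0 − R_2·δ_{22} = 0, so R_2 = 19681/540.7 = 36.4 kip.
Vertical equilibrium: R_1 = ΣP − R_2 = 44.75 − 36.4 = 8.354 kip.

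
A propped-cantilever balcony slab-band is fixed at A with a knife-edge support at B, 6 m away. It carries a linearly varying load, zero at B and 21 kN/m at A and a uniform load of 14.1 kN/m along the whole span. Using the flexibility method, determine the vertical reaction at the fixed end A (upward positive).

R_A = 103.3 kN

Remove the prop at B; the released (primary) structure is a cantilever built in at A.
Downward deflection at the released point B due to the loads:
  triangular load, peak 21 at the fixed end: w₀L⁴/(30EI) = 907.2/EI
  UDL 14.1: wL⁴/(8EI) = 2284/EI
  δ_0 = 3191/EI
Flexibility coefficient — unit upward force at B: δ_{BB} = L³/(3EI) = 72/EI.
The prop prevents deflection at B: R_B = δ_0/δ_{BB} = 3191/72 = 44.33 kN.
Vertical equilibrium: R_A = ΣP − R_B = 147.6 − 44.33 = 103.3 kN.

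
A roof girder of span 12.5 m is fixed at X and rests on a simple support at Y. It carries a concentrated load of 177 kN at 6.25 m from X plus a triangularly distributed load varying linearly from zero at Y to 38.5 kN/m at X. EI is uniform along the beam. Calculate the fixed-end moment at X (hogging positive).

Choose R_Y as the redundant. The primary structure is the cantilever fixed at X.
Deflection at Y on the released cantilever, summing each load's contribution:
  point load 177 at a = 6.25: Pa²(3L − a)/(6EI) = 36011/EI
  triangular load, peak 38.5 at the fixed end: w₀L⁴/(30EI) = 31331/EI
  δ_0 = 67342/EI
Flexibility coefficient — unit upward force at Y: δ_{YY} = L³/(3EI) = 651/EI.
The prop prevents deflection at Y: R_Y = δ_0/δ_{YY} = 67342/651 = 103.4 kN.
Moment equilibrium about X: M_X = Σ(load moments about X) − R_Y·L = 2109 − 103.4×12.5 = 815.9 kN·m.

M_X = 815.9 kN·m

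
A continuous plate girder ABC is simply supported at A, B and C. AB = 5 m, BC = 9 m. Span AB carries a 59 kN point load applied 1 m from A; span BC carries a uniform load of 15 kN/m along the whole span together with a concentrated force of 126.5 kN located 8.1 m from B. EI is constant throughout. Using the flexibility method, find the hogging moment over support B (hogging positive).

M_B = 144 kN·m

Take M_B as the redundant. Released structure: two simple spans AB and BC with a hinge at B.
Rotations at B on the released spans (each span's end-slope, ×1/EI):
  span AB: point load 59 at a = 1: Pab(L + a)/(6LEI) = 47.2/EI
  span BC: UDL 15: wL³/(24EI) = 455.6/EI
  span BC: point load 126.5 at a = 8.1: Pab(L + b)/(6LEI) = 169.1/EI
  relative rotation θ_0 = (47.2 + 624.7)/EI = 671.9/EI
A unit hogging moment at B produces rotation L₁/(3EI) + L₂/(3EI) = 4.667/EI.
Slope continuity at B: θ_0 = M_B·4.667/EI, so M_B = 671.9/4.667 = 144 kN·m (hogging).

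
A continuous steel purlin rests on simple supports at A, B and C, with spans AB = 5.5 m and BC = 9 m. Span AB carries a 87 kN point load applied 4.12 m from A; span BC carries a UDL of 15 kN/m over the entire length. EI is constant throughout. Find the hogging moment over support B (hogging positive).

Take M_B as the redundant. Released structure: two simple spans AB and BC with a hinge at B.
Discontinuity in slope at B on the released structure — sum the simple-span end rotations:
  span AB: point load 87 at a = 4.12: Pab(L + a)/(6LEI) = 144.2/EI
  span BC: UDL 15: wL³/(24EI) = 455.6/EI
  relative rotation θ_0 = (144.2 + 455.6)/EI = 599.8/EI
A unit hogging moment at B produces rotation L₁/(3EI) + L₂/(3EI) = 4.833/EI.
Compatibility: M_B·(L₁+L₂)/(3EI) = θ_0, giving M_B = 124.1 kN·m (hogging).

M_B = 124.1 kN·m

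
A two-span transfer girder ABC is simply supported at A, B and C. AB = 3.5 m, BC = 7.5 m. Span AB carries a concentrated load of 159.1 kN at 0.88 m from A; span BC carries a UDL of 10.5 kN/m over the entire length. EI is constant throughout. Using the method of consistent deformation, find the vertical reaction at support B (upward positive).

R_B = 109.2 kN

Insert a hinge at B; M_B is the redundant, and each span becomes simply supported.
Discontinuity in slope at B on the released structure — sum the simple-span end rotations:
  span AB: point load 159.1 at a = 0.88: Pab(L + a)/(6LEI) = 76.51/EI
  span BC: UDL 10.5: wL³/(24EI) = 184.6/EI
  relative rotation θ_0 = (76.51 + 184.6)/EI = 261.1/EI
A unit hogging moment at B produces rotation L₁/(3EI) + L₂/(3EI) = 3.667/EI.
Compatibility: M_B·(L₁+L₂)/(3EI) = θ_0, giving M_B = 71.2 kN·m (hogging).
Span AB, ΣM about A with M_B applied at B: R_B^{AB}·3.5 = 140 + 71.2, so R_B^{AB} = 60.35 kN and R_A = 159.1 − 60.35 = 98.75 kN.
Span BC, ΣM about C: R_B^{BC}·7.5 = 295.3 + 71.2, so R_B^{BC} = 48.87 kN and R_C = 78.75 − 48.87 = 29.88 kN.
R_B = 60.35 + 48.87 = 109.2 kN.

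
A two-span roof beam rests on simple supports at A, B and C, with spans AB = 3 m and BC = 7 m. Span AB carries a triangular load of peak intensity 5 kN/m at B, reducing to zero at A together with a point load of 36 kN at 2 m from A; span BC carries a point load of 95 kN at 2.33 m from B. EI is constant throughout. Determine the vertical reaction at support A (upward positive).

Take M_B as the redundant. Released structure: two simple spans AB and BC with a hinge at B.
Rotations at B on the released spans (each span's end-slope, ×1/EI):
  span AB: triangular load, peak 5: w₀L³/(45EI) = 3/EI
  span AB: point load 36 at a = 2: Pab(L + a)/(6LEI) = 20/EI
  span BC: point load 95 at a = 2.33: Pab(L + b)/(6LEI) = 287.2/EI
  relative rotation θ_0 = (23 + 287.2)/EI = 310.2/EI
A unit hogging moment at B produces rotation L₁/(3EI) + L₂/(3EI) = 3.333/EI.
Slope continuity at B: θ_0 = M_B·3.333/EI, so M_B = 310.2/3.333 = 93.07 kN·m (hogging).
Span AB, ΣM about A with M_B applied at B: R_B^{AB}·3 = 87 + 93.07, so R_B^{AB} = 60.02 kN and R_A = 43.5 − 60.02 = -16.52 kN.

R_A = -16.52 kN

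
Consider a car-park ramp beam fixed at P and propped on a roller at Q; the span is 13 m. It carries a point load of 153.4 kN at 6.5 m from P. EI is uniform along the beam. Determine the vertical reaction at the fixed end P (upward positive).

Release the roller at Q. Primary structure: cantilever fixed at P.
Downward deflection at the released point Q due to the loads:
  point load 153.4 at a = 6.5: Pa²(3L − a)/(6EI) = 35106/EI
Tip deflection under a unit load at Q: L³/(3EI) = 732.3/EI.
Compatibility at Q: δ_0 − R_Q·δ_{QQ} = 0, so R_Q = 35106/732.3 = 47.94 kN.
Vertical equilibrium: R_P = ΣP − R_Q = 153.4 − 47.94 = 105.5 kN.

R_P = 105.5 kN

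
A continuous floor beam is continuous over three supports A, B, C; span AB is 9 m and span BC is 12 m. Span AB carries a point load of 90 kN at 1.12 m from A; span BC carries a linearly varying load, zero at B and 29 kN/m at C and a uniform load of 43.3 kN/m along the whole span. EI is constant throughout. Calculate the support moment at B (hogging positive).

M_B = 605.8 kN·m

Release continuity at B by inserting a hinge; the redundant is the internal moment M_B. The primary structure is two simply-supported spans AB and BC.
Rotations at B on the released spans (each span's end-slope, ×1/EI):
  span AB: point load 90 at a = 1.12: Pab(L + a)/(6LEI) = 148.9/EI
  span BC: triangular load, peak 29: 7w₀L³/(360EI) = 974.4/EI
  span BC: UDL 43.3: wL³/(24EI) = 3118/EI
  relative rotation θ_0 = (148.9 + 4092)/EI = 4241/EI
A unit hogging moment at B produces rotation L₁/(3EI) + L₂/(3EI) = 7/EI.
Slope continuity at B: θ_0 = M_B·7/EI, so M_B = 4241/7 = 605.8 kN·m (hogging).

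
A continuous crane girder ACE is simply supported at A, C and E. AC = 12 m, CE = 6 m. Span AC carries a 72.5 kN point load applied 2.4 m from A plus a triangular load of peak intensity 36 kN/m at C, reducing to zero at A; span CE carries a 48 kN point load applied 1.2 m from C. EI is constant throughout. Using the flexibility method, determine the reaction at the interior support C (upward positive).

Take M_C as the redundant. Released structure: two simple spans AC and CE with a hinge at C.
Rotations at C on the released spans (each span's end-slope, ×1/EI):
  span AC: point load 72.5 at a = 2.4: Pab(L + a)/(6LEI) = 334.1/EI
  span AC: triangular load, peak 36: w₀L³/(45EI) = 1382/EI
  span CE: point load 48 at a = 1.2: Pab(L + b)/(6LEI) = 82.94/EI
  relative rotation θ_0 = (1716 + 82.94)/EI = 1799/EI
A unit hogging moment at C produces rotation L₁/(3EI) + L₂/(3EI) = 6/EI.
Compatibility: M_C·(L₁+L₂)/(3EI) = θ_0, giving M_C = 299.9 kN·m (hogging).
Span AC, ΣM about A with M_C applied at C: R_C^{AC}·12 = 1902 + 299.9, so R_C^{AC} = 183.5 kN and R_A = 288.5 − 183.5 = 105 kN.
Span CE, ΣM about E: R_C^{CE}·6 = 230.4 + 299.9, so R_C^{CE} = 88.38 kN and R_E = 48 − 88.38 = -40.38 kN.
R_C = 183.5 + 88.38 = 271.9 kN.

R_C = 271.9 kN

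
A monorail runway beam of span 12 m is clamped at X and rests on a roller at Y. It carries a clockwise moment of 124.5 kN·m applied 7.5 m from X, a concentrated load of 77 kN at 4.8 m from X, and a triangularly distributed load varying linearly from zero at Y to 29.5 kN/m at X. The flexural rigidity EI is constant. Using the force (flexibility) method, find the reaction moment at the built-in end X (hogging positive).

M_X = 424.6 kN·m

Release the roller at Y. Primary structure: cantilever fixed at X.
Free-end deflection of the primary structure under the applied loading (downward +):
  clockwise couple 124.5 at a = 7.5: M₀a(2L − a)/(2EI) = 7703/EI
  point load 77 at a = 4.8: Pa²(3L − a)/(6EI) = 9225/EI
  triangular load, peak 29.5 at the fixed end: w₀L⁴/(30EI) = 20390/EI
  δ_0 = 37319/EI
Flexibility coefficient — unit upward force at Y: δ_{YY} = L³/(3EI) = 576/EI.
The prop prevents deflection at Y: R_Y = δ_0/δ_{YY} = 37319/576 = 64.79 kN.
Moment equilibrium about X: M_X = Σ(load moments about X) − R_Y·L = 1202 − 64.79×12 = 424.6 kN·m.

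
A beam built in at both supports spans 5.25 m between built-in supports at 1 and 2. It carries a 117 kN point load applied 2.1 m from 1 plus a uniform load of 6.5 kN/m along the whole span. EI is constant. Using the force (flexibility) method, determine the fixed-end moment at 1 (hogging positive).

M_1 = 103.4 kN·m

Release both end moments; the primary structure is a simply-supported span 12 with redundants M_1 and M_2.
On the primary (simply-supported) span, the end slopes from the loading are:
  at 1: point load 117 at a = 2.1: Pab(L + b)/(6LEI) = 206.4/EI
  at 2: point load 117 at a = 2.1: Pab(L + a)/(6LEI) = 180.6/EI
  at 1: UDL 6.5: wL³/(24EI) = 39.19/EI
  at 2: UDL 6.5: wL³/(24EI) = 39.19/EI
  θ_10 = 245.6/EI,  θ_20 = 219.8/EI
Flexibility coefficients: a unit moment at one end gives L/(3EI) there and L/(6EI) at the far end, so f₁₁ = f₂₂ = 1.75/EI and f₁₂ = f₂₁ = 0.875/EI.
Compatibility — zero rotation at each built-in end:
  1.75 M_1 + 0.875 M_2 = 245.6
  0.875 M_1 + 1.75 M_2 = 219.8
Solving the pair gives M_1 = 103.4 kN·m and M_2 = 73.9 kN·m (hogging).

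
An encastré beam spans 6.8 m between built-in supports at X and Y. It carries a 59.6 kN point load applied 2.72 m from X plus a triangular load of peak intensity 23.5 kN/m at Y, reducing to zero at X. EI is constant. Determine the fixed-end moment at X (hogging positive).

M_X = 94.58 kN·m

Take the two fixed-end moments M_X, M_Y as redundants; the released structure is the simple span XY.
Simple-span end rotations at X and Y under the given loads:
  at X: point load 59.6 at a = 2.72: Pab(L + b)/(6LEI) = 176.4/EI
  at Y: point load 59.6 at a = 2.72: Pab(L + a)/(6LEI) = 154.3/EI
  at X: triangular load, peak 23.5: 7w₀L³/(360EI) = 143.7/EI
  at Y: triangular load, peak 23.5: w₀L³/(45EI) = 164.2/EI
  θ_X0 = 320.1/EI,  θ_Y0 = 318.5/EI
Flexibility coefficients: a unit moment at one end gives L/(3EI) there and L/(6EI) at the far end, so f₁₁ = f₂₂ = 2.267/EI and f₁₂ = f₂₁ = 1.133/EI.
Compatibility — zero rotation at each built-in end:
  2.267 M_X + 1.133 M_Y = 320.1
  1.133 M_X + 2.267 M_Y = 318.5
Solving the pair gives M_X = 94.58 kN·m and M_Y = 93.24 kN·m (hogging).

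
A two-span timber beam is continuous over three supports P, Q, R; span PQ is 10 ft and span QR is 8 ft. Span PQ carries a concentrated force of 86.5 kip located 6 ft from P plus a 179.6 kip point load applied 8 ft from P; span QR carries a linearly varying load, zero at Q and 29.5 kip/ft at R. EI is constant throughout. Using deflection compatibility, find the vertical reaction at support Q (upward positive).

R_Q = 299 kip

Insert a hinge at Q; M_Q is the redundant, and each span becomes simply supported.
Discontinuity in slope at Q on the released structure — sum the simple-span end rotations:
  span PQ: point load 86.5 at a = 6: Pab(L + a)/(6LEI) = 553.6/EI
  span PQ: point load 179.6 at a = 8: Pab(L + a)/(6LEI) = 862.1/EI
  span QR: triangular load, peak 29.5: 7w₀L³/(360EI) = 293.7/EI
  relative rotation θ_0 = (1416 + 293.7)/EI = 1709/EI
A unit hogging moment at Q produces rotation L₁/(3EI) + L₂/(3EI) = 6/EI.
Compatibility: M_Q·(L₁+L₂)/(3EI) = θ_0, giving M_Q = 284.9 kip·ft (hogging).
Span PQ, ΣM about P with M_Q applied at Q: R_Q^{PQ}·10 = 1956 + 284.9, so R_Q^{PQ} = 224.1 kip and R_P = 266.1 − 224.1 = 42.03 kip.
Span QR, ΣM about R: R_Q^{QR}·8 = 314.7 + 284.9, so R_Q^{QR} = 74.95 kip and R_R = 118 − 74.95 = 43.05 kip.
R_Q = 224.1 + 74.95 = 299 kip.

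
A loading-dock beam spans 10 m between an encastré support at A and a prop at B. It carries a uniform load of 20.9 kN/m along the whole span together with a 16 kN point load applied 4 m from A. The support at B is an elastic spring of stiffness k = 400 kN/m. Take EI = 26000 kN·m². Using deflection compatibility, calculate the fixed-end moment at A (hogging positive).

Take the reaction at B as the redundant and release it; the primary structure is a cantilever fixed at A.
Primary-structure tip deflection at B by superposition:
  UDL 20.9: wL⁴/(8EI) = 26125/EI
  point load 16 at a = 4: Pa²(3L − a)/(6EI) = 1109/EI
  δ_0 = 27234/EI
Tip deflection under a unit load at B: L³/(3EI) = 333.3/EI.
With EI = 26000 kN·m²: δ_0 = 1.0475 m and δ_{BB} = 0.012821 m/kN.
Compatibility — the spring shortens by R_B/k under the reaction it provides: δ_0 − R_B·δ_{BB} = R_B/k. With 1/k = 0.0025 m/kN, R_B = δ_0 / (δ_{BB} + 1/k) = 1.0475 / (0.012821 + 0.0025) = 68.37 kN.
Moment equilibrium about A: M_A = Σ(load moments about A) − R_B·L = 1109 − 68.37×10 = 425.3 kN·m.

M_A = 425.3 kN·m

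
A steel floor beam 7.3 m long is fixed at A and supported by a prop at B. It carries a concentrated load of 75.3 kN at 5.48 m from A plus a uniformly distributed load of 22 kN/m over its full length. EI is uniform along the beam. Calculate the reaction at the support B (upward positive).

R_B = 107.9 kN

Remove the prop at B; the released (primary) structure is a cantilever built in at A.
Deflection at B on the released cantilever, summing each load's contribution:
  point load 75.3 at a = 5.48: Pa²(3L − a)/(6EI) = 6188/EI
  UDL 22: wL⁴/(8EI) = 7810/EI
  δ_0 = 13998/EI
Tip deflection under a unit load at B: L³/(3EI) = 129.7/EI.
Compatibility at B: δ_0 − R_B·δ_{BB} = 0, so R_B = 13998/129.7 = 107.9 kN.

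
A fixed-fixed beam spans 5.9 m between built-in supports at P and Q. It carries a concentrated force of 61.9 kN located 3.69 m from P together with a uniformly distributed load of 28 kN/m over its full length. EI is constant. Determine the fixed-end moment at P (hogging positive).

M_P = 113.3 kN·m

Take the two fixed-end moments M_P, M_Q as redundants; the released structure is the simple span PQ.
End rotations of the released simple span under the applied load (×1/EI):
  at P: point load 61.9 at a = 3.69: Pab(L + b)/(6LEI) = 115.6/EI
  at Q: point load 61.9 at a = 3.69: Pab(L + a)/(6LEI) = 136.7/EI
  at P: UDL 28: wL³/(24EI) = 239.6/EI
  at Q: UDL 28: wL³/(24EI) = 239.6/EI
  θ_P0 = 355.3/EI,  θ_Q0 = 376.4/EI
Flexibility coefficients: a unit moment at one end gives L/(3EI) there and L/(6EI) at the far end, so f₁₁ = f₂₂ = 1.967/EI and f₁₂ = f₂₁ = 0.9833/EI.
Compatibility — zero rotation at each built-in end:
  1.967 M_P + 0.9833 M_Q = 355.3
  0.9833 M_P + 1.967 M_Q = 376.4
Solving the pair gives M_P = 113.3 kN·m and M_Q = 134.7 kN·m (hogging).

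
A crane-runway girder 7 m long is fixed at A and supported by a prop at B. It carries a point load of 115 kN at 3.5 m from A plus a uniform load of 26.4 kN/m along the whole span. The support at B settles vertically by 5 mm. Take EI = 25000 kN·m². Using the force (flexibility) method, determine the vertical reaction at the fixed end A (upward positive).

Take the reaction at B as the redundant and release it; the primary structure is a cantilever fixed at A.
Free-end deflection of the primary structure under the applied loading (downward +):
  point load 115 at a = 3.5: Pa²(3L − a)/(6EI) = 4109/EI
  UDL 26.4: wL⁴/(8EI) = 7923/EI
  δ_0 = 12032/EI
Flexibility coefficient — unit upward force at B: δ_{BB} = L³/(3EI) = 114.3/EI.
With EI = 25000 kN·m²: δ_0 = 0.48129 m and δ_{BB} = 0.004573 m/kN.
Compatibility — the beam at B must follow the support down by 0.005 m: δ_0 − R_B·δ_{BB} = 0.005, so R_B = (0.48129 − 0.005)/0.004573 = 104.1 kN.
Vertical equilibrium: R_A = ΣP − R_B = 299.8 − 104.1 = 195.7 kN.

R_A = 195.7 kN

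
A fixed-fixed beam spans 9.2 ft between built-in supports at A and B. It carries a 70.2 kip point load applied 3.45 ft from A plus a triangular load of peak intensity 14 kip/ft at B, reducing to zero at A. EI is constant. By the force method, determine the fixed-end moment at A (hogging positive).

M_A = 134.1 kip·ft

Release both end moments; the primary structure is a simply-supported span AB with redundants M_A and M_B.
On the primary (simply-supported) span, the end slopes from the loading are:
  at A: point load 70.2 at a = 3.45: Pab(L + b)/(6LEI) = 377.2/EI
  at B: point load 70.2 at a = 3.45: Pab(L + a)/(6LEI) = 319.1/EI
  at A: triangular load, peak 14: 7w₀L³/(360EI) = 212/EI
  at B: triangular load, peak 14: w₀L³/(45EI) = 242.3/EI
  θ_A0 = 589.1/EI,  θ_B0 = 561.4/EI
Flexibility coefficients: a unit moment at one end gives L/(3EI) there and L/(6EI) at the far end, so f₁₁ = f₂₂ = 3.067/EI and f₁₂ = f₂₁ = 1.533/EI.
Compatibility — zero rotation at each built-in end:
  3.067 M_A + 1.533 M_B = 589.1
  1.533 M_A + 3.067 M_B = 561.4
Solving the pair gives M_A = 134.1 kip·ft and M_B = 116 kip·ft (hogging).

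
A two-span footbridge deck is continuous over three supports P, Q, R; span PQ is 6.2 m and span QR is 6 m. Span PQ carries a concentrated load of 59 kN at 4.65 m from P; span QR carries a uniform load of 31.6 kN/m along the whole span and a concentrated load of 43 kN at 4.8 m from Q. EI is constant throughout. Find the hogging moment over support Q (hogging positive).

Take M_Q as the redundant. Released structure: two simple spans PQ and QR with a hinge at Q.
Rotations at Q on the released spans (each span's end-slope, ×1/EI):
  span PQ: point load 59 at a = 4.65: Pab(L + a)/(6LEI) = 124/EI
  span QR: UDL 31.6: wL³/(24EI) = 284.4/EI
  span QR: point load 43 at a = 4.8: Pab(L + b)/(6LEI) = 49.54/EI
  relative rotation θ_0 = (124 + 333.9)/EI = 458/EI
A unit hogging moment at Q produces rotation L₁/(3EI) + L₂/(3EI) = 4.067/EI.
Slope continuity at Q: θ_0 = M_Q·4.067/EI, so M_Q = 458/4.067 = 112.6 kN·m (hogging).

M_Q = 112.6 kN·m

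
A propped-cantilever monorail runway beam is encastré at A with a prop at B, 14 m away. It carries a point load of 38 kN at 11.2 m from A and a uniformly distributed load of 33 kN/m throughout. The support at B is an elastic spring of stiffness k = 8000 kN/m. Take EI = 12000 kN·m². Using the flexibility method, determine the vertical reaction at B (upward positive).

R_B = 199.7 kN

Take the reaction at B as the redundant and release it; the primary structure is a cantilever fixed at A.
Downward deflection at the released point B due to the loads:
  point load 38 at a = 11.2: Pa²(3L − a)/(6EI) = 24469/EI
  UDL 33: wL⁴/(8EI) = 158466/EI
  δ_0 = 182935/EI
Flexibility coefficient — unit upward force at B: δ_{BB} = L³/(3EI) = 914.7/EI.
With EI = 12000 kN·m²: δ_0 = 15.245 m and δ_{BB} = 0.076222 m/kN.
Compatibility — the spring shortens by R_B/k under the reaction it provides: δ_0 − R_B·δ_{BB} = R_B/k. With 1/k = 0.000125 m/kN, R_B = δ_0 / (δ_{BB} + 1/k) = 15.245 / (0.076222 + 0.000125) = 199.7 kN.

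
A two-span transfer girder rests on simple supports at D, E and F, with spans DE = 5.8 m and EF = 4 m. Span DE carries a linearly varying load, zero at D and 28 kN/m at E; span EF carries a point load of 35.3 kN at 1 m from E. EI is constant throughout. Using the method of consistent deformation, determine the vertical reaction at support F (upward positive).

R_F = -2.83 kN

Release continuity at E by inserting a hinge; the redundant is the internal moment M_E. The primary structure is two simply-supported spans DE and EF.
End slopes at the hinge E, treating each span as simply supported:
  span DE: triangular load, peak 28: w₀L³/(45EI) = 121.4/EI
  span EF: point load 35.3 at a = 1: Pab(L + b)/(6LEI) = 30.89/EI
  relative rotation θ_0 = (121.4 + 30.89)/EI = 152.3/EI
A unit hogging moment at E produces rotation L₁/(3EI) + L₂/(3EI) = 3.267/EI.
Slope continuity at E: θ_0 = M_E·3.267/EI, so M_E = 152.3/3.267 = 46.62 kN·m (hogging).
Span EF, ΣM about F: R_E^{EF}·4 = 105.9 + 46.62, so R_E^{EF} = 38.13 kN and R_F = 35.3 − 38.13 = -2.83 kN.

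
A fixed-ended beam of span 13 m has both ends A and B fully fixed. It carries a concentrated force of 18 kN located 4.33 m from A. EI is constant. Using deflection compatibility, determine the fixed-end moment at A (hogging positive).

M_A = 34.67 kN·m

Release both end moments; the primary structure is a simply-supported span AB with redundants M_A and M_B.
On the primary (simply-supported) span, the end slopes from the loading are:
  at A: point load 18 at a = 4.33: Pab(L + b)/(6LEI) = 187.7/EI
  at B: point load 18 at a = 4.33: Pab(L + a)/(6LEI) = 150.1/EI
  θ_A0 = 187.7/EI,  θ_B0 = 150.1/EI
Flexibility coefficients: a unit moment at one end gives L/(3EI) there and L/(6EI) at the far end, so f₁₁ = f₂₂ = 4.333/EI and f₁₂ = f₂₁ = 2.167/EI.
Compatibility — zero rotation at each built-in end:
  4.333 M_A + 2.167 M_B = 187.7
  2.167 M_A + 4.333 M_B = 150.1
Solving the pair gives M_A = 34.67 kN·m and M_B = 17.31 kN·m (hogging).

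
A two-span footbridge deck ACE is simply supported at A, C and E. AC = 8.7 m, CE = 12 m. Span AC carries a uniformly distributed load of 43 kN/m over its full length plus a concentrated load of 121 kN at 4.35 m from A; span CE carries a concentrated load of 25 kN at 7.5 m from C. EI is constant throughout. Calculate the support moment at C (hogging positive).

Take M_C as the redundant. Released structure: two simple spans AC and CE with a hinge at C.
Rotations at C on the released spans (each span's end-slope, ×1/EI):
  span AC: UDL 43: wL³/(24EI) = 1180/EI
  span AC: point load 121 at a = 4.35: Pab(L + a)/(6LEI) = 572.4/EI
  span CE: point load 25 at a = 7.5: Pab(L + b)/(6LEI) = 193.4/EI
  relative rotation θ_0 = (1752 + 193.4)/EI = 1946/EI
A unit hogging moment at C produces rotation L₁/(3EI) + L₂/(3EI) = 6.9/EI.
Slope continuity at C: θ_0 = M_C·6.9/EI, so M_C = 1946/6.9 = 282 kN·m (hogging).

M_C = 282 kN·m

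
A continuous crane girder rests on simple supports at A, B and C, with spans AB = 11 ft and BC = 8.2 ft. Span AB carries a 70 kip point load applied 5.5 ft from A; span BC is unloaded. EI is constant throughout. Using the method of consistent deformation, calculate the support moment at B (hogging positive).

Insert a hinge at B; M_B is the redundant, and each span becomes simply supported.
End slopes at the hinge B, treating each span as simply supported:
  span AB: point load 70 at a = 5.5: Pab(L + a)/(6LEI) = 529.4/EI
  relative rotation θ_0 = (529.4 + 0)/EI = 529.4/EI
A unit hogging moment at B produces rotation L₁/(3EI) + L₂/(3EI) = 6.4/EI.
Compatibility: M_B·(L₁+L₂)/(3EI) = θ_0, giving M_B = 82.71 kip·ft (hogging).

M_B = 82.71 kip·ft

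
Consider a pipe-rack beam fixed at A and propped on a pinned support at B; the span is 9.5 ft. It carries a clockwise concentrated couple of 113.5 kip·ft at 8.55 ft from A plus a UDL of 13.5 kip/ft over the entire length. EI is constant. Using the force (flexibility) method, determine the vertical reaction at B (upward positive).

Release the roller at B. Primary structure: cantilever fixed at A.
Deflection at B on the released cantilever, summing each load's contribution:
  clockwise couple 113.5 at a = 8.55: M₀a(2L − a)/(2EI) = 5070/EI
  UDL 13.5: wL⁴/(8EI) = 13745/EI
  δ_0 = 18815/EI
Flexibility coefficient — unit upward force at B: δ_{BB} = L³/(3EI) = 285.8/EI.
The prop prevents deflection at B: R_B = δ_0/δ_{BB} = 18815/285.8 = 65.84 kip.

R_B = 65.84 kip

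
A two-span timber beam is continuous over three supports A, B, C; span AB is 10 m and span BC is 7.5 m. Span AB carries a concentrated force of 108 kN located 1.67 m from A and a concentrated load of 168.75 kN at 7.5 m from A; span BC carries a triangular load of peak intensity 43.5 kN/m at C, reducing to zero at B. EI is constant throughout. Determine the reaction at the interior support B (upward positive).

R_B = 261.8 kN

Release continuity at B by inserting a hinge; the redundant is the internal moment M_B. The primary structure is two simply-supported spans AB and BC.
End slopes at the hinge B, treating each span as simply supported:
  span AB: point load 108 at a = 1.67: Pab(L + a)/(6LEI) = 292.2/EI
  span AB: point load 168.75 at a = 7.5: Pab(L + a)/(6LEI) = 922.9/EI
  span BC: triangular load, peak 43.5: 7w₀L³/(360EI) = 356.8/EI
  relative rotation θ_0 = (1215 + 356.8)/EI = 1572/EI
A unit hogging moment at B produces rotation L₁/(3EI) + L₂/(3EI) = 5.833/EI.
Compatibility: M_B·(L₁+L₂)/(3EI) = θ_0, giving M_B = 269.5 kN·m (hogging).
Span AB, ΣM about A with M_B applied at B: R_B^{AB}·10 = 1446 + 269.5, so R_B^{AB} = 171.5 kN and R_A = 276.8 − 171.5 = 105.2 kN.
Span BC, ΣM about C: R_B^{BC}·7.5 = 407.8 + 269.5, so R_B^{BC} = 90.3 kN and R_C = 163.1 − 90.3 = 72.82 kN.
R_B = 171.5 + 90.3 = 261.8 kN.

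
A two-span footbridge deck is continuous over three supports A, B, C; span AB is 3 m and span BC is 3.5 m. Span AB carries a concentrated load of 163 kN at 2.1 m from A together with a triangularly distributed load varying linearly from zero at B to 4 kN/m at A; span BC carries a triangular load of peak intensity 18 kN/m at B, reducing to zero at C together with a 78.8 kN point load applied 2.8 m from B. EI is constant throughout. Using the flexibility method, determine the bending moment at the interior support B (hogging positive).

M_B = 63.43 kN·m

Insert a hinge at B; M_B is the redundant, and each span becomes simply supported.
End slopes at the hinge B, treating each span as simply supported:
  span AB: point load 163 at a = 2.1: Pab(L + a)/(6LEI) = 87.29/EI
  span AB: triangular load, peak 4: 7w₀L³/(360EI) = 2.1/EI
  span BC: triangular load, peak 18: w₀L³/(45EI) = 17.15/EI
  span BC: point load 78.8 at a = 2.8: Pab(L + b)/(6LEI) = 30.89/EI
  relative rotation θ_0 = (89.39 + 48.04)/EI = 137.4/EI
A unit hogging moment at B produces rotation L₁/(3EI) + L₂/(3EI) = 2.167/EI.
Compatibility: M_B·(L₁+L₂)/(3EI) = θ_0, giving M_B = 63.43 kN·m (hogging).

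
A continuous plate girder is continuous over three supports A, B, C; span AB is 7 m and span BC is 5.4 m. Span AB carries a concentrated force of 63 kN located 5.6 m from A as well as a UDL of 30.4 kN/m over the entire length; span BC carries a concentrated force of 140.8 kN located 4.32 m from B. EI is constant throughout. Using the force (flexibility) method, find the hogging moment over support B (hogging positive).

Take M_B as the redundant. Released structure: two simple spans AB and BC with a hinge at B.
Discontinuity in slope at B on the released structure — sum the simple-span end rotations:
  span AB: point load 63 at a = 5.6: Pab(L + a)/(6LEI) = 148.2/EI
  span AB: UDL 30.4: wL³/(24EI) = 434.5/EI
  span BC: point load 140.8 at a = 4.32: Pab(L + b)/(6LEI) = 131.4/EI
  relative rotation θ_0 = (582.6 + 131.4)/EI = 714/EI
A unit hogging moment at B produces rotation L₁/(3EI) + L₂/(3EI) = 4.133/EI.
Slope continuity at B: θ_0 = M_B·4.133/EI, so M_B = 714/4.133 = 172.7 kN·m (hogging).

M_B = 172.7 kN·m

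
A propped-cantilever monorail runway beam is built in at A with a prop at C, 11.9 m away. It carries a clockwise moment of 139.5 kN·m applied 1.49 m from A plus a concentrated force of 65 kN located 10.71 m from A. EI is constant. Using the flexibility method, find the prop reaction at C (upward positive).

Release the roller at C. Primary structure: cantilever fixed at A.
Free-end deflection of the primary structure under the applied loading (downward +):
  clockwise couple 139.5 at a = 1.49: M₀a(2L − a)/(2EI) = 2319/EI
  point load 65 at a = 10.71: Pa²(3L − a)/(6EI) = 31053/EI
  δ_0 = 33372/EI
Flexibility coefficient — unit upward force at C: δ_{CC} = L³/(3EI) = 561.7/EI.
The prop prevents deflection at C: R_C = δ_0/δ_{CC} = 33372/561.7 = 59.41 kN.

R_C = 59.41 kN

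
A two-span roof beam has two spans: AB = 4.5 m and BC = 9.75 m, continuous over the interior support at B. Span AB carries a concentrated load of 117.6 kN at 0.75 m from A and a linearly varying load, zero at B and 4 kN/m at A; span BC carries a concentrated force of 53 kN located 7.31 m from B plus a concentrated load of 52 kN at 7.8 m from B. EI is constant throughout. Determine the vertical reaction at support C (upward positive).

Take M_B as the redundant. Released structure: two simple spans AB and BC with a hinge at B.
Rotations at B on the released spans (each span's end-slope, ×1/EI):
  span AB: point load 117.6 at a = 0.75: Pab(L + a)/(6LEI) = 64.31/EI
  span AB: triangular load, peak 4: 7w₀L³/(360EI) = 7.088/EI
  span BC: point load 53 at a = 7.31: Pab(L + b)/(6LEI) = 197/EI
  span BC: point load 52 at a = 7.8: Pab(L + b)/(6LEI) = 158.2/EI
  relative rotation θ_0 = (71.4 + 355.2)/EI = 426.6/EI
A unit hogging moment at B produces rotation L₁/(3EI) + L₂/(3EI) = 4.75/EI.
Slope continuity at B: θ_0 = M_B·4.75/EI, so M_B = 426.6/4.75 = 89.8 kN·m (hogging).
Span BC, ΣM about C: R_B^{BC}·9.75 = 230.7 + 89.8, so R_B^{BC} = 32.87 kN and R_C = 105 − 32.87 = 72.13 kN.

R_C = 72.13 kN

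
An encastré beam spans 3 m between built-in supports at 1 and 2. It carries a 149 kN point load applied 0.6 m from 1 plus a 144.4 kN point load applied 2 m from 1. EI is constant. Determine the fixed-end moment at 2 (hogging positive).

Release both end moments; the primary structure is a simply-supported span 12 with redundants M_1 and M_2.
End rotations of the released simple span under the applied load (×1/EI):
  at 1: point load 149 at a = 0.6: Pab(L + b)/(6LEI) = 64.37/EI
  at 2: point load 149 at a = 0.6: Pab(L + a)/(6LEI) = 42.91/EI
  at 1: point load 144.4 at a = 2: Pab(L + b)/(6LEI) = 64.18/EI
  at 2: point load 144.4 at a = 2: Pab(L + a)/(6LEI) = 80.22/EI
  θ_10 = 128.5/EI,  θ_20 = 123.1/EI
Flexibility coefficients: a unit moment at one end gives L/(3EI) there and L/(6EI) at the far end, so f₁₁ = f₂₂ = 1/EI and f₁₂ = f₂₁ = 0.5/EI.
Compatibility — zero rotation at each built-in end:
  1 M_1 + 0.5 M_2 = 128.5
  0.5 M_1 + 1 M_2 = 123.1
Solving the pair gives M_1 = 89.3 kN·m and M_2 = 78.48 kN·m (hogging).

M_2 = 78.48 kN·m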